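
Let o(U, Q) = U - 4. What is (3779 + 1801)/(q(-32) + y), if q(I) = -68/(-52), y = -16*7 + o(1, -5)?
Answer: -36270/739 ≈ -49.080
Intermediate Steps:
o(U, Q) = -4 + U
y = -115 (y = -16*7 + (-4 + 1) = -112 - 3 = -115)
q(I) = 17/13 (q(I) = -68*(-1/52) = 17/13)
(3779 + 1801)/(q(-32) + y) = (3779 + 1801)/(17/13 - 115) = 5580/(-1478/13) = 5580*(-13/1478) = -36270/739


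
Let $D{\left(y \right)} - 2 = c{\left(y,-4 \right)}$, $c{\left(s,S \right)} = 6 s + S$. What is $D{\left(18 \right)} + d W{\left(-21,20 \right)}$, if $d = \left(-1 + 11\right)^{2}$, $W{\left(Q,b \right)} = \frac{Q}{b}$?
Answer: $1$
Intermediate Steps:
$c{\left(s,S \right)} = S + 6 s$
$D{\left(y \right)} = -2 + 6 y$ ($D{\left(y \right)} = 2 + \left(-4 + 6 y\right) = -2 + 6 y$)
$d = 100$ ($d = 10^{2} = 100$)
$D{\left(18 \right)} + d W{\left(-21,20 \right)} = \left(-2 + 6 \cdot 18\right) + 100 \left(- \frac{21}{20}\right) = \left(-2 + 108\right) + 100 \left(\left(-21\right) \frac{1}{20}\right) = 106 + 100 \left(- \frac{21}{20}\right) = 106 - 105 = 1$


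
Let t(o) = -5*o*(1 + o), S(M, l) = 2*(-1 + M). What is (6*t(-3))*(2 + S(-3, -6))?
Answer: 1080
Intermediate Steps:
S(M, l) = -2 + 2*M
t(o) = -5*o*(1 + o)
(6*t(-3))*(2 + S(-3, -6)) = (6*(-5*(-3)*(1 - 3)))*(2 + (-2 + 2*(-3))) = (6*(-5*(-3)*(-2)))*(2 + (-2 - 6)) = (6*(-30))*(2 - 8) = -180*(-6) = 1080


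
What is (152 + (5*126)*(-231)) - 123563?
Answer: -268941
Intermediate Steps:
(152 + (5*126)*(-231)) - 123563 = (152 + 630*(-231)) - 123563 = (152 - 145530) - 123563 = -145378 - 123563 = -268941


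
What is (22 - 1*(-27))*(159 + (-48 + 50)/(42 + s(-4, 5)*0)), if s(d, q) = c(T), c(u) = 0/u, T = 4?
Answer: 23380/3 ≈ 7793.3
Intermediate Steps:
c(u) = 0
s(d, q) = 0
(22 - 1*(-27))*(159 + (-48 + 50)/(42 + s(-4, 5)*0)) = (22 - 1*(-27))*(159 + (-48 + 50)/(42 + 0*0)) = (22 + 27)*(159 + 2/(42 + 0)) = 49*(159 + 2/42) = 49*(159 + 2*(1/42)) = 49*(159 + 1/21) = 49*(3340/21) = 23380/3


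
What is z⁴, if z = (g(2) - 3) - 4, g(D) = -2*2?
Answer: 14641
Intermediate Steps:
g(D) = -4
z = -11 (z = (-4 - 3) - 4 = -7 - 4 = -11)
z⁴ = (-11)⁴ = 14641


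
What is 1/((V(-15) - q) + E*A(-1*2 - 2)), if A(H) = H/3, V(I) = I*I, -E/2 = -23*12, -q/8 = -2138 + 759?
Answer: -1/11543 ≈ -8.6633e-5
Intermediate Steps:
q = 11032 (q = -8*(-2138 + 759) = -8*(-1379) = 11032)
E = 552 (E = -(-46)*12 = -2*(-276) = 552)
V(I) = I²
A(H) = H/3 (A(H) = H*(⅓) = H/3)
1/((V(-15) - q) + E*A(-1*2 - 2)) = 1/(((-15)² - 1*11032) + 552*((-1*2 - 2)/3)) = 1/((225 - 11032) + 552*((-2 - 2)/3)) = 1/(-10807 + 552*((⅓)*(-4))) = 1/(-10807 + 552*(-4/3)) = 1/(-10807 - 736) = 1/(-11543) = -1/11543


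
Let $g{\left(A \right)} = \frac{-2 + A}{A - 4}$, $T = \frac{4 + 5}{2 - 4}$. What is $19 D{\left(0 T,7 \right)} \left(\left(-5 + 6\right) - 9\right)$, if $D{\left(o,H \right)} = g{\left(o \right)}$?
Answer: $-76$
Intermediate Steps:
$T = - \frac{9}{2}$ ($T = \frac{9}{-2} = 9 \left(- \frac{1}{2}\right) = - \frac{9}{2} \approx -4.5$)
$g{\left(A \right)} = \frac{-2 + A}{-4 + A}$
$D{\left(o,H \right)} = \frac{-2 + o}{-4 + o}$
$19 D{\left(0 T,7 \right)} \left(\left(-5 + 6\right) - 9\right) = 19 \frac{-2 + 0 \left(- \frac{9}{2}\right)}{-4 + 0 \left(- \frac{9}{2}\right)} \left(\left(-5 + 6\right) - 9\right) = 19 \frac{-2 + 0}{-4 + 0} \left(1 - 9\right) = 19 \frac{1}{-4} \left(-2\right) \left(-8\right) = 19 \left(\left(- \frac{1}{4}\right) \left(-2\right)\right) \left(-8\right) = 19 \cdot \frac{1}{2} \left(-8\right) = \frac{19}{2} \left(-8\right) = -76$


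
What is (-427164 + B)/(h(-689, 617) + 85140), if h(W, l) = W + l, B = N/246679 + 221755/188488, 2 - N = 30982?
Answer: -19861381873502323/3955324395051936 ≈ -5.0214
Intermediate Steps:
N = -30980 (N = 2 - 1*30982 = 2 - 30982 = -30980)
B = 48862943405/46496031352 (B = -30980/246679 + 221755/188488 = 48862943405/46496031352 ≈ 1.0509)
(-427164 + B)/(h(-689, 617) + 85140) = (-427164 + 48862943405/46496031352)/((-689 + 617) + 85140) = -19861381873502323/(46496031352*(-72 + 85140)) = -19861381873502323/46496031352/85068 = -19861381873502323/46496031352*1/85068 = -19861381873502323/3955324395051936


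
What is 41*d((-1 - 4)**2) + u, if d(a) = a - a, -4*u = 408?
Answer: -102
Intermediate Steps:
u = -102 (u = -1/4*408 = -102)
d(a) = 0
41*d((-1 - 4)**2) + u = 41*0 - 102 = 0 - 102 = -102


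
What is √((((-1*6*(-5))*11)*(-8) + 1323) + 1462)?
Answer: √145 ≈ 12.042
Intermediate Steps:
√((((-1*6*(-5))*11)*(-8) + 1323) + 1462) = √(((-6*(-5)*11)*(-8) + 1323) + 1462) = √(((30*11)*(-8) + 1323) + 1462) = √((330*(-8) + 1323) + 1462) = √((-2640 + 1323) + 1462) = √(-1317 + 1462) = √145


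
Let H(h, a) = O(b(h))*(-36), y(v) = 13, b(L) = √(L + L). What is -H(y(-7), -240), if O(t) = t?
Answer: 36*√26 ≈ 183.56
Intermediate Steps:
b(L) = √2*√L (b(L) = √(2*L) = √2*√L)
H(h, a) = -36*√2*√h (H(h, a) = (√2*√h)*(-36) = -36*√2*√h)
-H(y(-7), -240) = -(-36)*√2*√13 = -(-36)*√26 = 36*√26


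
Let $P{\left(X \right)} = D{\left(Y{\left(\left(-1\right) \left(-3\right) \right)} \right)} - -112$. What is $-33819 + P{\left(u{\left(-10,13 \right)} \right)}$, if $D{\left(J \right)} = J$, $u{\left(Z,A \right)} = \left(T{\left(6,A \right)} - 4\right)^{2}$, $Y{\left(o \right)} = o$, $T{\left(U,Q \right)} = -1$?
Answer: $-33704$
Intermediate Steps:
$u{\left(Z,A \right)} = 25$ ($u{\left(Z,A \right)} = \left(-1 - 4\right)^{2} = \left(-5\right)^{2} = 25$)
$P{\left(X \right)} = 115$ ($P{\left(X \right)} = \left(-1\right) \left(-3\right) - -112 = 3 + 112 = 115$)
$-33819 + P{\left(u{\left(-10,13 \right)} \right)} = -33819 + 115 = -33704$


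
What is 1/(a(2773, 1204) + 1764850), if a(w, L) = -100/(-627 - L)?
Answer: 1831/3231440450 ≈ 5.6662e-7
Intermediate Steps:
1/(a(2773, 1204) + 1764850) = 1/(100/(627 + 1204) + 1764850) = 1/(100/1831 + 1764850) = 1/(3231440450/1831) = 1831/3231440450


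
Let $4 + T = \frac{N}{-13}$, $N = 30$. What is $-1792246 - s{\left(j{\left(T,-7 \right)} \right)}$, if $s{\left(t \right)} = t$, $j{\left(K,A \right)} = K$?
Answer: $- \frac{23299116}{13} \approx -1.7922 \cdot 10^{6}$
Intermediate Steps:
$T = - \frac{82}{13}$ ($T = -4 + \frac{30}{-13} = -4 + 30 \left(- \frac{1}{13}\right) = -4 - \frac{30}{13} = - \frac{82}{13} \approx -6.3077$)
$-1792246 - s{\left(j{\left(T,-7 \right)} \right)} = -1792246 - - \frac{82}{13} = -1792246 + \frac{82}{13} = - \frac{23299116}{13}$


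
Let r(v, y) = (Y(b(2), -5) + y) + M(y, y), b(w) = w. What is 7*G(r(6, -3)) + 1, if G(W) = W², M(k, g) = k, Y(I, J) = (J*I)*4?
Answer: 14813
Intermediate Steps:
Y(I, J) = 4*I*J (Y(I, J) = (I*J)*4 = 4*I*J)
r(v, y) = -40 + 2*y (r(v, y) = (4*2*(-5) + y) + y = (-40 + y) + y = -40 + 2*y)
7*G(r(6, -3)) + 1 = 7*(-40 + 2*(-3))² + 1 = 7*(-40 - 6)² + 1 = 7*(-46)² + 1 = 7*2116 + 1 = 14812 + 1 = 14813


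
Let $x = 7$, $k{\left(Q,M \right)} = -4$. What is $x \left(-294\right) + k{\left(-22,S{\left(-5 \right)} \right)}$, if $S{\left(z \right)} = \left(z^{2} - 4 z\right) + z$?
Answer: $-2062$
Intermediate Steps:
$S{\left(z \right)} = z^{2} - 3 z$
$x \left(-294\right) + k{\left(-22,S{\left(-5 \right)} \right)} = 7 \left(-294\right) - 4 = -2058 - 4 = -2062$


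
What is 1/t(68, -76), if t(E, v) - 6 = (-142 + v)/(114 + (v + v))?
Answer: 19/223 ≈ 0.085202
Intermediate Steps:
t(E, v) = 6 + (-142 + v)/(114 + 2*v) (t(E, v) = 6 + (-142 + v)/(114 + (v + v)) = 6 + (-142 + v)/(114 + 2*v))
1/t(68, -76) = 1/((542 + 13*(-76))/(2*(57 - 76))) = 1/((1/2)*(542 - 988)/(-19)) = 1/((1/2)*(-1/19)*(-446)) = 1/(223/19) = 19/223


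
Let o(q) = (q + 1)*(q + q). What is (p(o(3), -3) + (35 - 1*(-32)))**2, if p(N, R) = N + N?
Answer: 13225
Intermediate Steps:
o(q) = 2*q*(1 + q) (o(q) = (1 + q)*(2*q) = 2*q*(1 + q))
p(N, R) = 2*N
(p(o(3), -3) + (35 - 1*(-32)))**2 = (2*(2*3*(1 + 3)) + (35 - 1*(-32)))**2 = (2*(2*3*4) + (35 + 32))**2 = (2*24 + 67)**2 = (48 + 67)**2 = 115**2 = 13225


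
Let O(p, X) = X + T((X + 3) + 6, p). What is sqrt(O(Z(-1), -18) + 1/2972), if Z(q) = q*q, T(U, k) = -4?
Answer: I*sqrt(48579569)/1486 ≈ 4.6904*I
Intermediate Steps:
Z(q) = q**2
O(p, X) = -4 + X (O(p, X) = X - 4 = -4 + X)
sqrt(O(Z(-1), -18) + 1/2972) = sqrt((-4 - 18) + 1/2972) = sqrt(-22 + 1/2972) = sqrt(-65383/2972) = I*sqrt(48579569)/1486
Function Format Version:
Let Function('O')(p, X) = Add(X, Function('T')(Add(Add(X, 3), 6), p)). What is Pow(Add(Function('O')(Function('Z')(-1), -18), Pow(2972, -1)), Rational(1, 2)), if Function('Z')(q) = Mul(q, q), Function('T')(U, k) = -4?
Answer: Mul(Rational(1, 1486), I, Pow(48579569, Rational(1, 2))) ≈ Mul(4.6904, I)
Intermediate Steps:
Function('Z')(q) = Pow(q, 2)
Function('O')(p, X) = Add(-4, X) (Function('O')(p, X) = Add(X, -4) = Add(-4, X))
Pow(Add(Function('O')(Function('Z')(-1), -18), Pow(2972, -1)), Rational(1, 2)) = Pow(Add(Add(-4, -18), Pow(2972, -1)), Rational(1, 2)) = Pow(Add(-22, Rational(1, 2972)), Rational(1, 2)) = Pow(Rational(-65383, 2972), Rational(1, 2)) = Mul(Rational(1, 1486), I, Pow(48579569, Rational(1, 2)))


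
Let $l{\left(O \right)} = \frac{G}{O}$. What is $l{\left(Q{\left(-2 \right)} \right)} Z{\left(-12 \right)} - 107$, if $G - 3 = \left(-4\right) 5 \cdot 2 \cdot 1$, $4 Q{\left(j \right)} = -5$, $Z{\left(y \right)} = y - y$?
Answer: $-107$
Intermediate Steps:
$Z{\left(y \right)} = 0$
$Q{\left(j \right)} = - \frac{5}{4}$ ($Q{\left(j \right)} = \frac{1}{4} \left(-5\right) = - \frac{5}{4}$)
$G = -37$ ($G = 3 + \left(-4\right) 5 \cdot 2 \cdot 1 = 3 + \left(-20\right) 2 \cdot 1 = 3 - 40 = -37$)
$l{\left(O \right)} = - \frac{37}{O}$
$l{\left(Q{\left(-2 \right)} \right)} Z{\left(-12 \right)} - 107 = - \frac{37}{- \frac{5}{4}} \cdot 0 - 107 = \left(-37\right) \left(- \frac{4}{5}\right) 0 - 107 = \frac{148}{5} \cdot 0 - 107 = 0 - 107 = -107$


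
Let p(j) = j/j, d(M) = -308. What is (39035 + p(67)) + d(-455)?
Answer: 38728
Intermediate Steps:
p(j) = 1
(39035 + p(67)) + d(-455) = (39035 + 1) - 308 = 39036 - 308 = 38728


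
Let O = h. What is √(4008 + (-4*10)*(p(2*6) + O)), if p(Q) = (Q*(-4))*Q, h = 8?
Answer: 2*√6682 ≈ 163.49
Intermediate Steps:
p(Q) = -4*Q² (p(Q) = (-4*Q)*Q = -4*Q²)
O = 8
√(4008 + (-4*10)*(p(2*6) + O)) = √(4008 + (-4*10)*(-4*(2*6)² + 8)) = √(4008 - 40*(-4*12² + 8)) = √(4008 - 40*(-4*144 + 8)) = √(4008 - 40*(-576 + 8)) = √(4008 - 40*(-568)) = √(4008 + 22720) = √26728 = 2*√6682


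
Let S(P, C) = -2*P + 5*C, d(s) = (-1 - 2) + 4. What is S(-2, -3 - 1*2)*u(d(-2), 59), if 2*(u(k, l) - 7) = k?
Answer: -315/2 ≈ -157.50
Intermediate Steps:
d(s) = 1 (d(s) = -3 + 4 = 1)
u(k, l) = 7 + k/2
S(-2, -3 - 1*2)*u(d(-2), 59) = (-2*(-2) + 5*(-3 - 1*2))*(7 + (1/2)*1) = (4 + 5*(-3 - 2))*(7 + 1/2) = (4 + 5*(-5))*(15/2) = (4 - 25)*(15/2) = -21*15/2 = -315/2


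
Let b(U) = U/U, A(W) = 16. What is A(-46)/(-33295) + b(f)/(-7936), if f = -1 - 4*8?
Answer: -160271/264229120 ≈ -0.00060656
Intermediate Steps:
f = -33 (f = -1 - 32 = -33)
b(U) = 1
A(-46)/(-33295) + b(f)/(-7936) = 16/(-33295) + 1/(-7936) = 16*(-1/33295) + 1*(-1/7936) = -16/33295 - 1/7936 = -160271/264229120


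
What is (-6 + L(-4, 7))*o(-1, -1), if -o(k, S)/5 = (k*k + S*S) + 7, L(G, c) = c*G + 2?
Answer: 1440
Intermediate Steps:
L(G, c) = 2 + G*c (L(G, c) = G*c + 2 = 2 + G*c)
o(k, S) = -35 - 5*S² - 5*k² (o(k, S) = -5*((k*k + S*S) + 7) = -5*((k² + S²) + 7) = -5*((S² + k²) + 7) = -5*(7 + S² + k²) = -35 - 5*S² - 5*k²)
(-6 + L(-4, 7))*o(-1, -1) = (-6 + (2 - 4*7))*(-35 - 5*(-1)² - 5*(-1)²) = (-6 + (2 - 28))*(-35 - 5*1 - 5*1) = (-6 - 26)*(-35 - 5 - 5) = -32*(-45) = 1440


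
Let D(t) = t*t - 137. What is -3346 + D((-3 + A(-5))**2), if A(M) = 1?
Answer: -3467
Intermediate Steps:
D(t) = -137 + t**2 (D(t) = t**2 - 137 = -137 + t**2)
-3346 + D((-3 + A(-5))**2) = -3346 + (-137 + ((-3 + 1)**2)**2) = -3346 + (-137 + ((-2)**2)**2) = -3346 + (-137 + 4**2) = -3346 + (-137 + 16) = -3346 - 121 = -3467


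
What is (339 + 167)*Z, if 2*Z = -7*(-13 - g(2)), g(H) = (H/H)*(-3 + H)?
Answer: 21252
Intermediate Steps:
g(H) = -3 + H (g(H) = 1*(-3 + H) = -3 + H)
Z = 42 (Z = (-7*(-13 - (-3 + 2)))/2 = (-7*(-13 - 1*(-1)))/2 = (-7*(-13 + 1))/2 = (-7*(-12))/2 = (½)*84 = 42)
(339 + 167)*Z = (339 + 167)*42 = 506*42 = 21252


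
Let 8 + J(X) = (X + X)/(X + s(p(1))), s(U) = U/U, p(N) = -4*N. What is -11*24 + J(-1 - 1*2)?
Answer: -269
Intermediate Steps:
s(U) = 1
J(X) = -8 + 2*X/(1 + X) (J(X) = -8 + (X + X)/(X + 1) = -8 + (2*X)/(1 + X) = -8 + 2*X/(1 + X))
-11*24 + J(-1 - 1*2) = -11*24 + 2*(-4 - 3*(-1 - 1*2))/(1 + (-1 - 1*2)) = -264 + 2*(-4 - 3*(-1 - 2))/(1 + (-1 - 2)) = -264 + 2*(-4 - 3*(-3))/(1 - 3) = -264 + 2*(-4 + 9)/(-2) = -264 + 2*(-½)*5 = -264 - 5 = -269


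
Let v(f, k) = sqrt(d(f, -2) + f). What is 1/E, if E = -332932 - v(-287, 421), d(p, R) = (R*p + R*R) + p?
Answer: -1/332934 ≈ -3.0036e-6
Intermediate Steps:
d(p, R) = p + R**2 + R*p (d(p, R) = (R*p + R**2) + p = (R**2 + R*p) + p = p + R**2 + R*p)
v(f, k) = 2 (v(f, k) = sqrt((f + (-2)**2 - 2*f) + f) = sqrt((f + 4 - 2*f) + f) = sqrt((4 - f) + f) = sqrt(4) = 2)
E = -332934 (E = -332932 - 1*2 = -332932 - 2 = -332934)
1/E = 1/(-332934) = -1/332934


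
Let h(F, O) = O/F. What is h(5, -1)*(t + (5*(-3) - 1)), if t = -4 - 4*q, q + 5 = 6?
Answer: 24/5 ≈ 4.8000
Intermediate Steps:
q = 1 (q = -5 + 6 = 1)
t = -8 (t = -4 - 4*1 = -4 - 4 = -8)
h(5, -1)*(t + (5*(-3) - 1)) = (-1/5)*(-8 + (5*(-3) - 1)) = (-1*⅕)*(-8 + (-15 - 1)) = -(-8 - 16)/5 = -⅕*(-24) = 24/5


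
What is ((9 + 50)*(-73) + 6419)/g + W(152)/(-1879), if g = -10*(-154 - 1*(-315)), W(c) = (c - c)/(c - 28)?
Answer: -1056/805 ≈ -1.3118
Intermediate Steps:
W(c) = 0 (W(c) = 0/(-28 + c) = 0)
g = -1610 (g = -10*(-154 + 315) = -10*161 = -1610)
((9 + 50)*(-73) + 6419)/g + W(152)/(-1879) = ((9 + 50)*(-73) + 6419)/(-1610) + 0/(-1879) = (59*(-73) + 6419)*(-1/1610) + 0*(-1/1879) = (-4307 + 6419)*(-1/1610) + 0 = 2112*(-1/1610) + 0 = -1056/805 + 0 = -1056/805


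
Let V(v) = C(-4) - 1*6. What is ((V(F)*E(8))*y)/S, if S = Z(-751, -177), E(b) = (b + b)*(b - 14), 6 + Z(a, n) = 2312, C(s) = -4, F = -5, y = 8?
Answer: 3840/1153 ≈ 3.3304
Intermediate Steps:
Z(a, n) = 2306 (Z(a, n) = -6 + 2312 = 2306)
E(b) = 2*b*(-14 + b) (E(b) = (2*b)*(-14 + b) = 2*b*(-14 + b))
V(v) = -10 (V(v) = -4 - 1*6 = -4 - 6 = -10)
S = 2306
((V(F)*E(8))*y)/S = (-20*8*(-14 + 8)*8)/2306 = (-20*8*(-6)*8)*(1/2306) = (-10*(-96)*8)*(1/2306) = (960*8)*(1/2306) = 7680*(1/2306) = 3840/1153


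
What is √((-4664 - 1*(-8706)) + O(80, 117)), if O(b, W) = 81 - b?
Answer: √4043 ≈ 63.585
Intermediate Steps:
√((-4664 - 1*(-8706)) + O(80, 117)) = √((-4664 - 1*(-8706)) + (81 - 1*80)) = √((-4664 + 8706) + (81 - 80)) = √(4042 + 1) = √4043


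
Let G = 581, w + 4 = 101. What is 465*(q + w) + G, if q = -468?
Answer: -171934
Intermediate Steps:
w = 97 (w = -4 + 101 = 97)
465*(q + w) + G = 465*(-468 + 97) + 581 = 465*(-371) + 581 = -172515 + 581 = -171934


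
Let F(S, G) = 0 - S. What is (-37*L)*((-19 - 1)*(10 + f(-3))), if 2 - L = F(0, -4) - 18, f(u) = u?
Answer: 103600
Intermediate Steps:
F(S, G) = -S
L = 20 (L = 2 - (-1*0 - 18) = 2 - (0 - 18) = 2 - 1*(-18) = 2 + 18 = 20)
(-37*L)*((-19 - 1)*(10 + f(-3))) = (-37*20)*((-19 - 1)*(10 - 3)) = -(-14800)*7 = -740*(-140) = 103600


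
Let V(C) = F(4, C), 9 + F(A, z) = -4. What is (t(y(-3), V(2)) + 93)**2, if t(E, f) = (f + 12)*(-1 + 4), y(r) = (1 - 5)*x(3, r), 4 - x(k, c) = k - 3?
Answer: 8100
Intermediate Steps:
x(k, c) = 7 - k (x(k, c) = 4 - (k - 3) = 4 - (-3 + k) = 4 + (3 - k) = 7 - k)
F(A, z) = -13 (F(A, z) = -9 - 4 = -13)
y(r) = -16 (y(r) = (1 - 5)*(7 - 1*3) = -4*(7 - 3) = -4*4 = -16)
V(C) = -13
t(E, f) = 36 + 3*f (t(E, f) = (12 + f)*3 = 36 + 3*f)
(t(y(-3), V(2)) + 93)**2 = ((36 + 3*(-13)) + 93)**2 = ((36 - 39) + 93)**2 = (-3 + 93)**2 = 90**2 = 8100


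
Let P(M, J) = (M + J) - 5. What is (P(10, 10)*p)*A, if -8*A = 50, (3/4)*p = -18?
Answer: 2250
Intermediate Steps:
p = -24 (p = (4/3)*(-18) = -24)
P(M, J) = -5 + J + M (P(M, J) = (J + M) - 5 = -5 + J + M)
A = -25/4 (A = -1/8*50 = -25/4 ≈ -6.2500)
(P(10, 10)*p)*A = ((-5 + 10 + 10)*(-24))*(-25/4) = (15*(-24))*(-25/4) = -360*(-25/4) = 2250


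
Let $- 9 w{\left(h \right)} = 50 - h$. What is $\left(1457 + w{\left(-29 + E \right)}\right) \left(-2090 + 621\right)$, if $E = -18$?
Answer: $- \frac{19120504}{9} \approx -2.1245 \cdot 10^{6}$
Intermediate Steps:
$w{\left(h \right)} = - \frac{50}{9} + \frac{h}{9}$ ($w{\left(h \right)} = - \frac{50 - h}{9} = - \frac{50}{9} + \frac{h}{9}$)
$\left(1457 + w{\left(-29 + E \right)}\right) \left(-2090 + 621\right) = \left(1457 - \left(\frac{50}{9} - \frac{-29 - 18}{9}\right)\right) \left(-2090 + 621\right) = \left(1457 + \left(- \frac{50}{9} + \frac{1}{9} \left(-47\right)\right)\right) \left(-1469\right) = \left(1457 - \frac{97}{9}\right) \left(-1469\right) = \frac{13016}{9} \left(-1469\right) = - \frac{19120504}{9}$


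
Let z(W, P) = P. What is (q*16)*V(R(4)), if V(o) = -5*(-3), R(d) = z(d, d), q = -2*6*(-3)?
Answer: 8640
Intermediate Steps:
q = 36 (q = -12*(-3) = 36)
R(d) = d
V(o) = 15
(q*16)*V(R(4)) = (36*16)*15 = 576*15 = 8640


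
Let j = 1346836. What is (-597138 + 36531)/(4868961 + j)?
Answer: -560607/6215797 ≈ -0.090191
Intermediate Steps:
(-597138 + 36531)/(4868961 + j) = (-597138 + 36531)/(4868961 + 1346836) = -560607/6215797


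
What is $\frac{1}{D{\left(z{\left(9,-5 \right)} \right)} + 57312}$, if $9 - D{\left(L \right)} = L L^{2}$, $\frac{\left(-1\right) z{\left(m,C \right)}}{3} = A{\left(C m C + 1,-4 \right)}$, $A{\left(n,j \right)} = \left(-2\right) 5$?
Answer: $\frac{1}{30321} \approx 3.298 \cdot 10^{-5}$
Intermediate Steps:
$A{\left(n,j \right)} = -10$
$z{\left(m,C \right)} = 30$ ($z{\left(m,C \right)} = \left(-3\right) \left(-10\right) = 30$)
$D{\left(L \right)} = 9 - L^{3}$ ($D{\left(L \right)} = 9 - L L^{2} = 9 - L^{3}$)
$\frac{1}{D{\left(z{\left(9,-5 \right)} \right)} + 57312} = \frac{1}{\left(9 - 30^{3}\right) + 57312} = \frac{1}{\left(9 - 27000\right) + 57312} = \frac{1}{-26991 + 57312} = \frac{1}{30321}$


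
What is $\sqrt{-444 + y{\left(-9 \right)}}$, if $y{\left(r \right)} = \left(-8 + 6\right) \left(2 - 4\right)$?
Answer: $2 i \sqrt{110} \approx 20.976 i$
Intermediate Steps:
$y{\left(r \right)} = 4$ ($y{\left(r \right)} = \left(-2\right) \left(-2\right) = 4$)
$\sqrt{-444 + y{\left(-9 \right)}} = \sqrt{-444 + 4} = \sqrt{-440} = 2 i \sqrt{110}$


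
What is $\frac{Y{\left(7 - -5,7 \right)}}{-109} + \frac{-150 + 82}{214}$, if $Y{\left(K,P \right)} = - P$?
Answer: $- \frac{2957}{11663} \approx -0.25354$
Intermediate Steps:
$\frac{Y{\left(7 - -5,7 \right)}}{-109} + \frac{-150 + 82}{214} = \frac{\left(-1\right) 7}{-109} + \frac{-150 + 82}{214} = \left(-7\right) \left(- \frac{1}{109}\right) - \frac{34}{107} = \frac{7}{109} - \frac{34}{107} = - \frac{2957}{11663}$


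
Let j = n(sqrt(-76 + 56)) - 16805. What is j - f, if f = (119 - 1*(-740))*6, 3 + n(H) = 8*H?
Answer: -21962 + 16*I*sqrt(5) ≈ -21962.0 + 35.777*I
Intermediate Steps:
n(H) = -3 + 8*H
f = 5154 (f = (119 + 740)*6 = 859*6 = 5154)
j = -16808 + 16*I*sqrt(5) (j = (-3 + 8*sqrt(-76 + 56)) - 16805 = (-3 + 8*sqrt(-20)) - 16805 = (-3 + 8*(2*I*sqrt(5))) - 16805 = (-3 + 16*I*sqrt(5)) - 16805 = -16808 + 16*I*sqrt(5) ≈ -16808.0 + 35.777*I)
j - f = (-16808 + 16*I*sqrt(5)) - 1*5154 = (-16808 + 16*I*sqrt(5)) - 5154 = -21962 + 16*I*sqrt(5)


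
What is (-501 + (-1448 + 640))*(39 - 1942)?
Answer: 2491027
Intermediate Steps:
(-501 + (-1448 + 640))*(39 - 1942) = (-501 - 808)*(-1903) = -1309*(-1903) = 2491027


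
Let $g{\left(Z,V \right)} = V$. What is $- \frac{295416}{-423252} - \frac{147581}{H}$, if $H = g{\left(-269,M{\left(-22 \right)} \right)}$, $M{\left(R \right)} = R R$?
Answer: $- \frac{1731138113}{5690388} \approx -304.22$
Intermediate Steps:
$M{\left(R \right)} = R^{2}$
$H = 484$ ($H = \left(-22\right)^{2} = 484$)
$- \frac{295416}{-423252} - \frac{147581}{H} = - \frac{295416}{-423252} - \frac{147581}{484} = \left(-295416\right) \left(- \frac{1}{423252}\right) - \frac{147581}{484} = \frac{8206}{11757} - \frac{147581}{484} = - \frac{1731138113}{5690388}$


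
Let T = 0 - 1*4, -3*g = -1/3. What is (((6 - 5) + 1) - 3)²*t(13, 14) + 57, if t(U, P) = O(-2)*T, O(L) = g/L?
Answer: 515/9 ≈ 57.222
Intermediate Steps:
g = ⅑ (g = -(-1)/(3*3) = -⅓*(-⅓) = ⅑ ≈ 0.11111)
O(L) = 1/(9*L)
T = -4 (T = 0 - 4 = -4)
t(U, P) = 2/9 (t(U, P) = ((⅑)/(-2))*(-4) = ((⅑)*(-½))*(-4) = -1/18*(-4) = 2/9)
(((6 - 5) + 1) - 3)²*t(13, 14) + 57 = (((6 - 5) + 1) - 3)²*(2/9) + 57 = ((1 + 1) - 3)²*(2/9) + 57 = (2 - 3)²*(2/9) + 57 = (-1)²*(2/9) + 57 = 1*(2/9) + 57 = 2/9 + 57 = 515/9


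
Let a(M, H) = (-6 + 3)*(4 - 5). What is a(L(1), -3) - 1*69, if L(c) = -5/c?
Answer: -66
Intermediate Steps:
a(M, H) = 3 (a(M, H) = -3*(-1) = 3)
a(L(1), -3) - 1*69 = 3 - 1*69 = 3 - 69 = -66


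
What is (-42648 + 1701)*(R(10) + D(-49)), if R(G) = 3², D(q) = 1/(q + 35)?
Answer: -5118375/14 ≈ -3.6560e+5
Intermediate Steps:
D(q) = 1/(35 + q)
R(G) = 9
(-42648 + 1701)*(R(10) + D(-49)) = (-42648 + 1701)*(9 + 1/(35 - 49)) = -40947*(9 + 1/(-14)) = -40947*(9 - 1/14) = -40947*125/14 = -5118375/14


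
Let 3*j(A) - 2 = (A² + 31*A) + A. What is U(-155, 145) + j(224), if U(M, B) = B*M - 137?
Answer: -10490/3 ≈ -3496.7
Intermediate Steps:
j(A) = ⅔ + A²/3 + 32*A/3 (j(A) = ⅔ + ((A² + 31*A) + A)/3 = ⅔ + (A² + 32*A)/3 = ⅔ + (A²/3 + 32*A/3) = ⅔ + A²/3 + 32*A/3)
U(M, B) = -137 + B*M
U(-155, 145) + j(224) = (-137 + 145*(-155)) + (⅔ + (⅓)*224² + (32/3)*224) = (-137 - 22475) + (⅔ + (⅓)*50176 + 7168/3) = -22612 + (⅔ + 50176/3 + 7168/3) = -22612 + 57346/3 = -10490/3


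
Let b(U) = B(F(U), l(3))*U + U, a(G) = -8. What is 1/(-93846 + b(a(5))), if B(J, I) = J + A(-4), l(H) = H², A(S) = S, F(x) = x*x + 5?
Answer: -1/94374 ≈ -1.0596e-5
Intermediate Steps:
F(x) = 5 + x² (F(x) = x² + 5 = 5 + x²)
B(J, I) = -4 + J (B(J, I) = J - 4 = -4 + J)
b(U) = U + U*(1 + U²) (b(U) = (-4 + (5 + U²))*U + U = (1 + U²)*U + U = U*(1 + U²) + U = U + U*(1 + U²))
1/(-93846 + b(a(5))) = 1/(-93846 - 8*(2 + (-8)²)) = 1/(-93846 - 8*(2 + 64)) = 1/(-93846 - 8*66) = 1/(-93846 - 528) = 1/(-94374) = -1/94374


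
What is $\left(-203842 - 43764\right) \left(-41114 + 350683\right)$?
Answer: $-76651141814$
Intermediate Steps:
$\left(-203842 - 43764\right) \left(-41114 + 350683\right) = \left(-247606\right) 309569 = -76651141814$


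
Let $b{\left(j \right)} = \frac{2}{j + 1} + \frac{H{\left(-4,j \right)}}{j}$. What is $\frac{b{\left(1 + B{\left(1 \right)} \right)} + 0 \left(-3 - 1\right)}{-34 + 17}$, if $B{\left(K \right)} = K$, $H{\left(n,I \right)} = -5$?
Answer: $\frac{11}{102} \approx 0.10784$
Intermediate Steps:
$b{\left(j \right)} = - \frac{5}{j} + \frac{2}{1 + j}$ ($b{\left(j \right)} = \frac{2}{j + 1} - \frac{5}{j} = \frac{2}{1 + j} - \frac{5}{j} = - \frac{5}{j} + \frac{2}{1 + j}$)
$\frac{b{\left(1 + B{\left(1 \right)} \right)} + 0 \left(-3 - 1\right)}{-34 + 17} = \frac{\frac{-5 - 3 \left(1 + 1\right)}{\left(1 + 1\right) \left(1 + \left(1 + 1\right)\right)} + 0 \left(-3 - 1\right)}{-34 + 17} = \frac{\frac{-5 - 6}{2 \left(1 + 2\right)} + 0 \left(-4\right)}{-17} = - \frac{\frac{-5 - 6}{2 \cdot 3} + 0}{17} = - \frac{\frac{1}{2} \cdot \frac{1}{3} \left(-11\right) + 0}{17} = - \frac{- \frac{11}{6} + 0}{17} = \left(- \frac{1}{17}\right) \left(- \frac{11}{6}\right) = \frac{11}{102}$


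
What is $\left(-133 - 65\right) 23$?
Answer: $-4554$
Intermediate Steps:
$\left(-133 - 65\right) 23 = \left(-198\right) 23 = -4554$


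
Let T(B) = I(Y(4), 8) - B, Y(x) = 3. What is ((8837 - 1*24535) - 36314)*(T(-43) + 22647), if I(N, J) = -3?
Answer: -1179996244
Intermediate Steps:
T(B) = -3 - B
((8837 - 1*24535) - 36314)*(T(-43) + 22647) = ((8837 - 1*24535) - 36314)*((-3 - 1*(-43)) + 22647) = ((8837 - 24535) - 36314)*((-3 + 43) + 22647) = (-15698 - 36314)*(40 + 22647) = -52012*22687 = -1179996244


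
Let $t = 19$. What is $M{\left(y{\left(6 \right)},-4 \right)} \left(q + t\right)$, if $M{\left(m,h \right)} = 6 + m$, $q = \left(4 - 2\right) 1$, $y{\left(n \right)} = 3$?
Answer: $189$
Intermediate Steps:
$q = 2$ ($q = 2 \cdot 1 = 2$)
$M{\left(y{\left(6 \right)},-4 \right)} \left(q + t\right) = \left(6 + 3\right) \left(2 + 19\right) = 9 \cdot 21 = 189$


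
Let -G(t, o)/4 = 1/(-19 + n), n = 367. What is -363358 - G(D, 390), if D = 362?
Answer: -31612145/87 ≈ -3.6336e+5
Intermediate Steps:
G(t, o) = -1/87 (G(t, o) = -4/(-19 + 367) = -4/348 = -4*1/348 = -1/87)
-363358 - G(D, 390) = -363358 - 1*(-1/87) = -363358 + 1/87 = -31612145/87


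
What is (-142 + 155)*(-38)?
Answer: -494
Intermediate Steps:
(-142 + 155)*(-38) = 13*(-38) = -494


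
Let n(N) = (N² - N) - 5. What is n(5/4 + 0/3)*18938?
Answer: -710175/8 ≈ -88772.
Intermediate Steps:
n(N) = -5 + N² - N
n(5/4 + 0/3)*18938 = (-5 + (5/4 + 0/3)² - (5/4 + 0/3))*18938 = (-5 + (5*(¼) + 0*(⅓))² - (5*(¼) + 0*(⅓)))*18938 = (-5 + (5/4 + 0)² - (5/4 + 0))*18938 = (-5 + (5/4)² - 1*5/4)*18938 = (-5 + 25/16 - 5/4)*18938 = -75/16*18938 = -710175/8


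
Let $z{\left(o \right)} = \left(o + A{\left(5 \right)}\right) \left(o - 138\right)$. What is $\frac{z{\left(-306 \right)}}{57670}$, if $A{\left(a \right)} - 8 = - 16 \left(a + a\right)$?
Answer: $\frac{101676}{28835} \approx 3.5261$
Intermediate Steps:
$A{\left(a \right)} = 8 - 32 a$ ($A{\left(a \right)} = 8 - 16 \left(a + a\right) = 8 - 16 \cdot 2 a = 8 - 32 a$)
$z{\left(o \right)} = \left(-152 + o\right) \left(-138 + o\right)$ ($z{\left(o \right)} = \left(o + \left(8 - 160\right)\right) \left(o - 138\right) = \left(o + \left(8 - 160\right)\right) \left(-138 + o\right) = \left(o - 152\right) \left(-138 + o\right) = \left(-152 + o\right) \left(-138 + o\right)$)
$\frac{z{\left(-306 \right)}}{57670} = \frac{20976 + \left(-306\right)^{2} - -88740}{57670} = \left(20976 + 93636 + 88740\right) \frac{1}{57670} = 203352 \cdot \frac{1}{57670} = \frac{101676}{28835}$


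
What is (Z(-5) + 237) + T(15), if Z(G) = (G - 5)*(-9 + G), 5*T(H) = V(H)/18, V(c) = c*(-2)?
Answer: 1130/3 ≈ 376.67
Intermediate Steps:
V(c) = -2*c
T(H) = -H/45 (T(H) = (-2*H/18)/5 = (-2*H*(1/18))/5 = (-H/9)/5 = -H/45)
Z(G) = (-9 + G)*(-5 + G) (Z(G) = (-5 + G)*(-9 + G) = (-9 + G)*(-5 + G))
(Z(-5) + 237) + T(15) = ((45 + (-5)² - 14*(-5)) + 237) - 1/45*15 = ((45 + 25 + 70) + 237) - ⅓ = (140 + 237) - ⅓ = 377 - ⅓ = 1130/3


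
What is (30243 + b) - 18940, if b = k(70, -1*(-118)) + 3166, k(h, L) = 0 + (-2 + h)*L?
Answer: 22493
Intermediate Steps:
k(h, L) = L*(-2 + h) (k(h, L) = 0 + L*(-2 + h) = L*(-2 + h))
b = 11190 (b = (-1*(-118))*(-2 + 70) + 3166 = 118*68 + 3166 = 8024 + 3166 = 11190)
(30243 + b) - 18940 = (30243 + 11190) - 18940 = 41433 - 18940 = 22493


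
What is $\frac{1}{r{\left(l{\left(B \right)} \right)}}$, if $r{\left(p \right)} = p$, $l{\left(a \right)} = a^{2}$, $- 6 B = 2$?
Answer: $9$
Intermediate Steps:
$B = - \frac{1}{3}$ ($B = \left(- \frac{1}{6}\right) 2 = - \frac{1}{3} \approx -0.33333$)
$\frac{1}{r{\left(l{\left(B \right)} \right)}} = \frac{1}{\left(- \frac{1}{3}\right)^{2}} = \frac{1}{\frac{1}{9}} = 9$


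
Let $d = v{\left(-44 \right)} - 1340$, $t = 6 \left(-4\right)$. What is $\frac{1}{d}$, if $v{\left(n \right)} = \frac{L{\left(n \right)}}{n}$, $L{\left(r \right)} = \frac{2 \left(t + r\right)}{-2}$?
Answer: $- \frac{11}{14757} \approx -0.00074541$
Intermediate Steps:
$t = -24$
$L{\left(r \right)} = 24 - r$ ($L{\left(r \right)} = \frac{2 \left(-24 + r\right)}{-2} = \left(-48 + 2 r\right) \left(- \frac{1}{2}\right) = 24 - r$)
$v{\left(n \right)} = \frac{24 - n}{n}$
$d = - \frac{14757}{11}$ ($d = \frac{24 - -44}{-44} - 1340 = - \frac{24 + 44}{44} - 1340 = \left(- \frac{1}{44}\right) 68 - 1340 = - \frac{17}{11} - 1340 = - \frac{14757}{11} \approx -1341.5$)
$\frac{1}{d} = \frac{1}{- \frac{14757}{11}} = - \frac{11}{14757}$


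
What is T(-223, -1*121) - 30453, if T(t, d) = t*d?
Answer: -3470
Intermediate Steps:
T(t, d) = d*t
T(-223, -1*121) - 30453 = -1*121*(-223) - 30453 = -121*(-223) - 30453 = 26983 - 30453 = -3470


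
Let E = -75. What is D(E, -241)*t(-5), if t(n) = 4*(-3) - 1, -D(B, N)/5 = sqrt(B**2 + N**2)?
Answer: 65*sqrt(63706) ≈ 16406.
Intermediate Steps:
D(B, N) = -5*sqrt(B**2 + N**2)
t(n) = -13 (t(n) = -12 - 1 = -13)
D(E, -241)*t(-5) = -5*sqrt((-75)**2 + (-241)**2)*(-13) = -5*sqrt(5625 + 58081)*(-13) = -5*sqrt(63706)*(-13) = 65*sqrt(63706)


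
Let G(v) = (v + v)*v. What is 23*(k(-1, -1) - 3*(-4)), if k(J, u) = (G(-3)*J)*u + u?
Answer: 667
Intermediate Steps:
G(v) = 2*v² (G(v) = (2*v)*v = 2*v²)
k(J, u) = u + 18*J*u (k(J, u) = ((2*(-3)²)*J)*u + u = ((2*9)*J)*u + u = (18*J)*u + u = 18*J*u + u = u + 18*J*u)
23*(k(-1, -1) - 3*(-4)) = 23*(-(1 + 18*(-1)) - 3*(-4)) = 23*(-(1 - 18) + 12) = 23*(-1*(-17) + 12) = 23*(17 + 12) = 23*29 = 667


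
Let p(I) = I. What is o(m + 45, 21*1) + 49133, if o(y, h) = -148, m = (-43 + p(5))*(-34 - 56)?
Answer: 48985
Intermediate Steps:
m = 3420 (m = (-43 + 5)*(-34 - 56) = -38*(-90) = 3420)
o(m + 45, 21*1) + 49133 = -148 + 49133 = 48985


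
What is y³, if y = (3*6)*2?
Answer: 46656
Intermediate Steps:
y = 36 (y = 18*2 = 36)
y³ = 36³ = 46656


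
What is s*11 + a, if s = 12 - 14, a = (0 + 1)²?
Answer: -21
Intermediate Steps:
a = 1 (a = 1² = 1)
s = -2
s*11 + a = -2*11 + 1 = -22 + 1 = -21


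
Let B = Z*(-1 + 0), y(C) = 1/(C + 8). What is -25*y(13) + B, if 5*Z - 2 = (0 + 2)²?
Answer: -251/105 ≈ -2.3905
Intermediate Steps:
y(C) = 1/(8 + C)
Z = 6/5 (Z = ⅖ + (0 + 2)²/5 = ⅖ + (⅕)*2² = ⅖ + (⅕)*4 = ⅖ + ⅘ = 6/5 ≈ 1.2000)
B = -6/5 (B = 6*(-1 + 0)/5 = (6/5)*(-1) = -6/5 ≈ -1.2000)
-25*y(13) + B = -25/(8 + 13) - 6/5 = -25/21 - 6/5 = -251/105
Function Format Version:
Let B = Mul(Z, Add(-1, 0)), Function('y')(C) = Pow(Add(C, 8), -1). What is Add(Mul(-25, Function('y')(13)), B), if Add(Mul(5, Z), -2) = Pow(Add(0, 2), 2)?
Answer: Rational(-251, 105) ≈ -2.3905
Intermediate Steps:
Function('y')(C) = Pow(Add(8, C), -1)
Z = Rational(6, 5) (Z = Add(Rational(2, 5), Mul(Rational(1, 5), Pow(Add(0, 2), 2))) = Add(Rational(2, 5), Mul(Rational(1, 5), Pow(2, 2))) = Add(Rational(2, 5), Mul(Rational(1, 5), 4)) = Add(Rational(2, 5), Rational(4, 5)) = Rational(6, 5) ≈ 1.2000)
B = Rational(-6, 5) (B = Mul(Rational(6, 5), Add(-1, 0)) = Mul(Rational(6, 5), -1) = Rational(-6, 5) ≈ -1.2000)
Add(Mul(-25, Function('y')(13)), B) = Add(Mul(-25, Pow(Add(8, 13), -1)), Rational(-6, 5)) = Add(Mul(-25, Pow(21, -1)), Rational(-6, 5)) = Add(Mul(-25, Rational(1, 21)), Rational(-6, 5)) = Add(Rational(-25, 21), Rational(-6, 5)) = Rational(-251, 105)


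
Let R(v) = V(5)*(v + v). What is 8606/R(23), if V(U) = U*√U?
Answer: 4303*√5/575 ≈ 16.734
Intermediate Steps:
V(U) = U^(3/2)
R(v) = 10*v*√5 (R(v) = 5^(3/2)*(v + v) = (5*√5)*(2*v) = 10*v*√5)
8606/R(23) = 8606/((10*23*√5)) = 8606/((230*√5)) = 8606*(√5/1150) = 4303*√5/575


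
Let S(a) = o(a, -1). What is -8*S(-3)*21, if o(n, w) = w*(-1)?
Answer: -168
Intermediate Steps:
o(n, w) = -w
S(a) = 1 (S(a) = -1*(-1) = 1)
-8*S(-3)*21 = -8*1*21 = -8*21 = -168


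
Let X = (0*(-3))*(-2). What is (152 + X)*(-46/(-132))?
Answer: 1748/33 ≈ 52.970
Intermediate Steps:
X = 0 (X = 0*(-2) = 0)
(152 + X)*(-46/(-132)) = (152 + 0)*(-46/(-132)) = 152*(-46*(-1/132)) = 152*(23/66) = 1748/33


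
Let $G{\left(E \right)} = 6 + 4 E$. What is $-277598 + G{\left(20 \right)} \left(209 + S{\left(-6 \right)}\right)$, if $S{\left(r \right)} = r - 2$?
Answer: $-260312$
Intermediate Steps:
$S{\left(r \right)} = -2 + r$
$-277598 + G{\left(20 \right)} \left(209 + S{\left(-6 \right)}\right) = -277598 + \left(6 + 4 \cdot 20\right) \left(209 - 8\right) = -277598 + \left(6 + 80\right) \left(209 - 8\right) = -277598 + 86 \cdot 201 = -277598 + 17286 = -260312$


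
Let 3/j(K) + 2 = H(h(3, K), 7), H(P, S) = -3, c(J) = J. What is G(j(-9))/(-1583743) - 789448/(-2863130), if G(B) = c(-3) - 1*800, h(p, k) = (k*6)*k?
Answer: 626290918627/2267231047795 ≈ 0.27624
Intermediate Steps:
h(p, k) = 6*k² (h(p, k) = (6*k)*k = 6*k²)
j(K) = -⅗ (j(K) = 3/(-2 - 3) = 3/(-5) = 3*(-⅕) = -⅗)
G(B) = -803 (G(B) = -3 - 1*800 = -3 - 800 = -803)
G(j(-9))/(-1583743) - 789448/(-2863130) = -803/(-1583743) - 789448/(-2863130) = -803*(-1/1583743) - 789448*(-1/2863130) = 803/1583743 + 394724/1431565 = 626290918627/2267231047795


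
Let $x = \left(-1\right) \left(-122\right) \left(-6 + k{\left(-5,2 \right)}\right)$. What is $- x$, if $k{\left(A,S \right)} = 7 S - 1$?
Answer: $-854$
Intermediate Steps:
$k{\left(A,S \right)} = -1 + 7 S$
$x = 854$ ($x = \left(-1\right) \left(-122\right) \left(-6 + \left(-1 + 7 \cdot 2\right)\right) = 122 \left(-6 + \left(-1 + 14\right)\right) = 122 \left(-6 + 13\right) = 122 \cdot 7 = 854$)
$- x = \left(-1\right) 854 = -854$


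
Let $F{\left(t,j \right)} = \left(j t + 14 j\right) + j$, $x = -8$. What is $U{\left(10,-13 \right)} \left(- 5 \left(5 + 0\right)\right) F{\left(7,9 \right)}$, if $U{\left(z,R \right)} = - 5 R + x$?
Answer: $-282150$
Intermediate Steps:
$F{\left(t,j \right)} = 15 j + j t$ ($F{\left(t,j \right)} = \left(14 j + j t\right) + j = 15 j + j t$)
$U{\left(z,R \right)} = -8 - 5 R$ ($U{\left(z,R \right)} = - 5 R - 8 = -8 - 5 R$)
$U{\left(10,-13 \right)} \left(- 5 \left(5 + 0\right)\right) F{\left(7,9 \right)} = \left(-8 - -65\right) \left(- 5 \left(5 + 0\right)\right) 9 \left(15 + 7\right) = \left(-8 + 65\right) \left(\left(-5\right) 5\right) 9 \cdot 22 = 57 \left(-25\right) 198 = \left(-1425\right) 198 = -282150$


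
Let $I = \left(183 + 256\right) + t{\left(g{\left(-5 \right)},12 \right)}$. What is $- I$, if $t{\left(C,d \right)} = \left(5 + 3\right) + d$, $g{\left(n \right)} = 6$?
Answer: $-459$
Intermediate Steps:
$t{\left(C,d \right)} = 8 + d$
$I = 459$ ($I = \left(183 + 256\right) + \left(8 + 12\right) = 439 + 20 = 459$)
$- I = \left(-1\right) 459 = -459$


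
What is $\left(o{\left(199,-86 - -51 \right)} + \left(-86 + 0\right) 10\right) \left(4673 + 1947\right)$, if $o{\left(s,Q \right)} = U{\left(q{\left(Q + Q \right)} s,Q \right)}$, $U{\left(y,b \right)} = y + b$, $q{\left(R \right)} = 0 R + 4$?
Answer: $-655380$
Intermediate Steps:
$q{\left(R \right)} = 4$ ($q{\left(R \right)} = 0 + 4 = 4$)
$U{\left(y,b \right)} = b + y$
$o{\left(s,Q \right)} = Q + 4 s$
$\left(o{\left(199,-86 - -51 \right)} + \left(-86 + 0\right) 10\right) \left(4673 + 1947\right) = \left(\left(\left(-86 - -51\right) + 4 \cdot 199\right) + \left(-86 + 0\right) 10\right) \left(4673 + 1947\right) = \left(\left(\left(-86 + 51\right) + 796\right) - 860\right) 6620 = \left(\left(-35 + 796\right) - 860\right) 6620 = \left(761 - 860\right) 6620 = \left(-99\right) 6620 = -655380$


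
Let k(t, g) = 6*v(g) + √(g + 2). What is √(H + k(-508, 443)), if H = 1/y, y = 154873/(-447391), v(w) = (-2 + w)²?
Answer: √(27988445380097951 + 23985646129*√445)/154873 ≈ 1080.2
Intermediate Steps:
y = -154873/447391 (y = 154873*(-1/447391) = -154873/447391 ≈ -0.34617)
k(t, g) = √(2 + g) + 6*(-2 + g)² (k(t, g) = 6*(-2 + g)² + √(g + 2) = 6*(-2 + g)² + √(2 + g) = √(2 + g) + 6*(-2 + g)²)
H = -447391/154873 (H = 1/(-154873/447391) = -447391/154873 ≈ -2.8888)
√(H + k(-508, 443)) = √(-447391/154873 + (√(2 + 443) + 6*(-2 + 443)²)) = √(-447391/154873 + (√445 + 6*441²)) = √(-447391/154873 + (√445 + 6*194481)) = √(-447391/154873 + (√445 + 1166886)) = √(-447391/154873 + (1166886 + √445)) = √(180718688087/154873 + √445)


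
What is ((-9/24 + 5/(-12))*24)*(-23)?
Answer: 437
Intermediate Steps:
((-9/24 + 5/(-12))*24)*(-23) = ((-9*1/24 + 5*(-1/12))*24)*(-23) = ((-3/8 - 5/12)*24)*(-23) = -19/24*24*(-23) = -19*(-23) = 437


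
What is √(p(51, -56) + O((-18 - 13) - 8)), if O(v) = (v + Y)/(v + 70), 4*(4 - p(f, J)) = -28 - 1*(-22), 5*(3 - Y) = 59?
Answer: √380370/310 ≈ 1.9895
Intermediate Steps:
Y = -44/5 (Y = 3 - ⅕*59 = 3 - 59/5 = -44/5 ≈ -8.8000)
p(f, J) = 11/2 (p(f, J) = 4 - (-28 - 1*(-22))/4 = 4 - (-28 + 22)/4 = 4 - ¼*(-6) = 4 + 3/2 = 11/2)
O(v) = (-44/5 + v)/(70 + v) (O(v) = (v - 44/5)/(v + 70) = (-44/5 + v)/(70 + v))
√(p(51, -56) + O((-18 - 13) - 8)) = √(11/2 + (-44/5 + ((-18 - 13) - 8))/(70 + ((-18 - 13) - 8))) = √(11/2 + (-44/5 + (-31 - 8))/(70 + (-31 - 8))) = √(11/2 + (-44/5 - 39)/(70 - 39)) = √(11/2 - 239/5/31) = √(11/2 + (1/31)*(-239/5)) = √(11/2 - 239/155) = √(1227/310) = √380370/310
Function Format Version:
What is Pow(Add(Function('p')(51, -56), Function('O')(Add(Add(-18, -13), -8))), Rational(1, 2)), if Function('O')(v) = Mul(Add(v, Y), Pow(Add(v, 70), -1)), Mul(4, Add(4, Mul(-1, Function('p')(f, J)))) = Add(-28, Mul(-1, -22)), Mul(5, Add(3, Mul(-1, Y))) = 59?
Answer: Mul(Rational(1, 310), Pow(380370, Rational(1, 2))) ≈ 1.9895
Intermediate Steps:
Y = Rational(-44, 5) (Y = Add(3, Mul(Rational(-1, 5), 59)) = Add(3, Rational(-59, 5)) = Rational(-44, 5) ≈ -8.8000)
Function('p')(f, J) = Rational(11, 2) (Function('p')(f, J) = Add(4, Mul(Rational(-1, 4), Add(-28, Mul(-1, -22)))) = Add(4, Mul(Rational(-1, 4), Add(-28, 22))) = Add(4, Mul(Rational(-1, 4), -6)) = Add(4, Rational(3, 2)) = Rational(11, 2))
Function('O')(v) = Mul(Pow(Add(70, v), -1), Add(Rational(-44, 5), v)) (Function('O')(v) = Mul(Add(v, Rational(-44, 5)), Pow(Add(v, 70), -1)) = Mul(Add(Rational(-44, 5), v), Pow(Add(70, v), -1)) = Mul(Pow(Add(70, v), -1), Add(Rational(-44, 5), v)))
Pow(Add(Function('p')(51, -56), Function('O')(Add(Add(-18, -13), -8))), Rational(1, 2)) = Pow(Add(Rational(11, 2), Mul(Pow(Add(70, Add(Add(-18, -13), -8)), -1), Add(Rational(-44, 5), Add(Add(-18, -13), -8)))), Rational(1, 2)) = Pow(Add(Rational(11, 2), Mul(Pow(Add(70, Add(-31, -8)), -1), Add(Rational(-44, 5), Add(-31, -8)))), Rational(1, 2)) = Pow(Add(Rational(11, 2), Mul(Pow(Add(70, -39), -1), Add(Rational(-44, 5), -39))), Rational(1, 2)) = Pow(Add(Rational(11, 2), Mul(Pow(31, -1), Rational(-239, 5))), Rational(1, 2)) = Pow(Add(Rational(11, 2), Mul(Rational(1, 31), Rational(-239, 5))), Rational(1, 2)) = Pow(Add(Rational(11, 2), Rational(-239, 155)), Rational(1, 2)) = Pow(Rational(1227, 310), Rational(1, 2)) = Mul(Rational(1, 310), Pow(380370, Rational(1, 2)))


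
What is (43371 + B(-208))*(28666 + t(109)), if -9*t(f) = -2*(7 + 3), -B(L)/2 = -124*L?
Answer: -2119068982/9 ≈ -2.3545e+8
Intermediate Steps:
B(L) = 248*L (B(L) = -(-248)*L = 248*L)
t(f) = 20/9 (t(f) = -(-2)*(7 + 3)/9 = -(-2)*10/9 = -1/9*(-20) = 20/9)
(43371 + B(-208))*(28666 + t(109)) = (43371 + 248*(-208))*(28666 + 20/9) = (43371 - 51584)*(258014/9) = -8213*258014/9 = -2119068982/9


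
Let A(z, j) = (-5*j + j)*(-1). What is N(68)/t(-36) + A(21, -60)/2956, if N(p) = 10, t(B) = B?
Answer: -4775/13302 ≈ -0.35897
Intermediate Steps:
A(z, j) = 4*j (A(z, j) = -4*j*(-1) = 4*j)
N(68)/t(-36) + A(21, -60)/2956 = 10/(-36) + (4*(-60))/2956 = 10*(-1/36) - 240*1/2956 = -5/18 - 60/739 = -4775/13302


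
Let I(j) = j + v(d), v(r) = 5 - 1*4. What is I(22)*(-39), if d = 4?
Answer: -897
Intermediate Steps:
v(r) = 1 (v(r) = 5 - 4 = 1)
I(j) = 1 + j (I(j) = j + 1 = 1 + j)
I(22)*(-39) = (1 + 22)*(-39) = 23*(-39) = -897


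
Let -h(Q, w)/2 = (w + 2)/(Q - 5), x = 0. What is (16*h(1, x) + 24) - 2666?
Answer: -2626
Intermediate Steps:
h(Q, w) = -2*(2 + w)/(-5 + Q) (h(Q, w) = -2*(w + 2)/(Q - 5) = -2*(2 + w)/(-5 + Q))
(16*h(1, x) + 24) - 2666 = (16*(2*(-2 - 1*0)/(-5 + 1)) + 24) - 2666 = (16*(2*(-2 + 0)/(-4)) + 24) - 2666 = (16*(2*(-¼)*(-2)) + 24) - 2666 = (16*1 + 24) - 2666 = (16 + 24) - 2666 = 40 - 2666 = -2626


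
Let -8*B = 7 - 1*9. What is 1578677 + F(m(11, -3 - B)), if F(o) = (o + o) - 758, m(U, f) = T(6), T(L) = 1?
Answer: 1577921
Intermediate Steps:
B = 1/4 (B = -(7 - 1*9)/8 = -(7 - 9)/8 = -1/8*(-2) = 1/4 ≈ 0.25000)
m(U, f) = 1
F(o) = -758 + 2*o (F(o) = 2*o - 758 = -758 + 2*o)
1578677 + F(m(11, -3 - B)) = 1578677 + (-758 + 2*1) = 1578677 + (-758 + 2) = 1578677 - 756 = 1577921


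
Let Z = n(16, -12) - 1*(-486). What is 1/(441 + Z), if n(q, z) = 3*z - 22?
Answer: 1/869 ≈ 0.0011507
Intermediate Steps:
n(q, z) = -22 + 3*z
Z = 428 (Z = (-22 + 3*(-12)) - 1*(-486) = (-22 - 36) + 486 = -58 + 486 = 428)
1/(441 + Z) = 1/(441 + 428) = 1/869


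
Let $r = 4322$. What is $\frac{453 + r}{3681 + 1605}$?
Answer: $\frac{4775}{5286} \approx 0.90333$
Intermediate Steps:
$\frac{453 + r}{3681 + 1605} = \frac{453 + 4322}{3681 + 1605} = \frac{4775}{5286}$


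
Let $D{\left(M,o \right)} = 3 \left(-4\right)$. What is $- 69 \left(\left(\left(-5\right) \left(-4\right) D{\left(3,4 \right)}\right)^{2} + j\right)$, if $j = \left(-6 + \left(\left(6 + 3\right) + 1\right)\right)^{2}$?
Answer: $-3975504$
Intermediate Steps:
$D{\left(M,o \right)} = -12$
$j = 16$ ($j = \left(-6 + \left(9 + 1\right)\right)^{2} = \left(-6 + 10\right)^{2} = 4^{2} = 16$)
$- 69 \left(\left(\left(-5\right) \left(-4\right) D{\left(3,4 \right)}\right)^{2} + j\right) = - 69 \left(\left(\left(-5\right) \left(-4\right) \left(-12\right)\right)^{2} + 16\right) = - 69 \left(\left(20 \left(-12\right)\right)^{2} + 16\right) = - 69 \left(\left(-240\right)^{2} + 16\right) = - 69 \left(57600 + 16\right) = \left(-69\right) 57616 = -3975504$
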